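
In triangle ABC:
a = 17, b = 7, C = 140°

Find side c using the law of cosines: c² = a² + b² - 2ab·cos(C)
c² = 17² + 7² − 2·17·7·cos(140°)
cos(140°) ≈ -0.766044
c² ≈ 289 + 49 − 238·(-0.766044) ≈ 338 + 182.319 ≈ 520.319
c ≈ √520.319 ≈ 22.8105

c = 22.81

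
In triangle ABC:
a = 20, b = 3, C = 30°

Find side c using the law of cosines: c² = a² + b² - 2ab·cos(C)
c² = 20² + 3² − 2·20·3·cos(30°)
cos(30°) ≈ 0.866025
c² ≈ 400 + 9 − 120·(0.866025) ≈ 409 − 103.923 ≈ 305.077
c ≈ √305.077 ≈ 17.4665

c = 17.47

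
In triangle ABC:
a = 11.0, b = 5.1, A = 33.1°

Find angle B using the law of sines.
a/sin(A) = b/sin(B)  ⇒  sin(B) = b·sin(A)/a = 5.1·sin(33.1°)/11.0
sin(33.1°) ≈ 0.546102
sin(B) ≈ 5.1·0.546102/11.0 ≈ 2.78512/11.0 ≈ 0.253193
B = arcsin(0.253193) ≈ 14.6665°
(Since b ≤ a we need B ≤ A, so the obtuse alternative 180° − 14.6665° ≈ 165.333° is rejected.)

B = 14.67°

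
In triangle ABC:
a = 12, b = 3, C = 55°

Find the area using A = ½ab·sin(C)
A = ½·a·b·sin(C) = ½·12·3·sin(55°)
sin(55°) ≈ 0.819152
A ≈ ½·36·0.819152 = 18·0.819152 ≈ 14.7447

Area = 14.74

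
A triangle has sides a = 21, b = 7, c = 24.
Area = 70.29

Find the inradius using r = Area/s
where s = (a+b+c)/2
s = (21 + 7 + 24)/2 = 52/2 = 26
r = Area/s = 70.29/26 ≈ 2.70346

r = 2.703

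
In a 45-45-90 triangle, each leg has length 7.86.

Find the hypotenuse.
In a 45-45-90 triangle the sides are in ratio 1 : 1 : √2, so hypotenuse = leg·√2.
Hypotenuse = 7.86·√2 ≈ 7.86·1.41421 ≈ 11.1157

Hypotenuse = 7.86√2 = 11.12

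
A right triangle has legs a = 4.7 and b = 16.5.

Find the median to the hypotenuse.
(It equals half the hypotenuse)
Hypotenuse c = √(a² + b²) = √(22.09 + 272.25) = √294.34 ≈ 17.1563
Median to hypotenuse = c/2 ≈ 17.1563/2 ≈ 8.57817

Median = 8.578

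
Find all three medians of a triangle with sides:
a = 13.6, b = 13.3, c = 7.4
Median formula: m_a = ½√(2b² + 2c² − a²) (and cyclically). a² = 184.96, b² = 176.89, c² = 54.76.
m_a = ½√(2·176.89 + 2·54.76 − 184.96) = ½√278.34 ≈ ½·16.6835 ≈ 8.34176
m_b = ½√(2·184.96 + 2·54.76 − 176.89) = ½√302.55 ≈ ½·17.394 ≈ 8.69698
m_c = ½√(2·184.96 + 2·176.89 − 54.76) = ½√668.94 ≈ ½·25.8639 ≈ 12.9319

m_a = 8.342, m_b = 8.697, m_c = 12.93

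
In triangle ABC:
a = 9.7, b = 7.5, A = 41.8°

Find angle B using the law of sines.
a/sin(A) = b/sin(B)  ⇒  sin(B) = b·sin(A)/a = 7.5·sin(41.8°)/9.7
sin(41.8°) ≈ 0.666532
sin(B) ≈ 7.5·0.666532/9.7 ≈ 4.99899/9.7 ≈ 0.51536
B = arcsin(0.51536) ≈ 31.0215°
(Since b ≤ a we need B ≤ A, so the obtuse alternative 180° − 31.0215° ≈ 148.978° is rejected.)

B = 31.02°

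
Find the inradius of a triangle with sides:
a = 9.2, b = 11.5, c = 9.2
r = Area/s where s is the semi-perimeter.
s = (9.2 + 11.5 + 9.2)/2 = 29.9/2 = 14.95
Area = √(s(s−a)(s−b)(s−c)) = √(14.95·5.75·3.45·5.75) ≈ √1705.28 ≈ 41.295
r ≈ 41.295/14.95 ≈ 2.76221

r = 2.762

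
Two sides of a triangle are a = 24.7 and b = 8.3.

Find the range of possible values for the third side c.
Triangle inequality: |a − b| < c < a + b
|a − b| = |24.7 − 8.3| = 16.4
a + b = 24.7 + 8.3 = 33

16.4 < c < 33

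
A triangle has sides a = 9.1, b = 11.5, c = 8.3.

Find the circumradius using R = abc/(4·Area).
First find the area with Heron's formula.
s = (9.1 + 11.5 + 8.3)/2 = 14.45
Area = √(s(s−a)(s−b)(s−c)) = √(14.45·5.35·2.95·6.15) ≈ √1402.55 ≈ 37.4507
abc = 9.1·11.5·8.3 = 868.595
R = abc/(4·Area) ≈ 868.595/(4·37.4507) = 868.595/149.803 ≈ 5.79826

R = 5.798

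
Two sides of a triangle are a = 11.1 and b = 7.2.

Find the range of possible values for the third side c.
Triangle inequality: |a − b| < c < a + b
|a − b| = |11.1 − 7.2| = 3.9
a + b = 11.1 + 7.2 = 18.3

3.9 < c < 18.3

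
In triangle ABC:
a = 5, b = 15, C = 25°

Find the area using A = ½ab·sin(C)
A = ½·a·b·sin(C) = ½·5·15·sin(25°)
sin(25°) ≈ 0.422618
A ≈ ½·75·0.422618 = 37.5·0.422618 ≈ 15.8482

Area = 15.85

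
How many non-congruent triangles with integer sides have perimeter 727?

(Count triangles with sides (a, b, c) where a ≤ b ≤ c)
Let a ≤ b ≤ c with a + b + c = 727. The only binding inequality is a + b > c, i.e. 727 − c > c, so c < 727/2; and c ≥ 727/3 since c is the largest side.
So 243 ≤ c ≤ 363. For each c, b runs from ⌈(727 − c)/2⌉ up to c (then a = 727 − b − c satisfies 1 ≤ a ≤ b automatically), giving c − ⌈(727 − c)/2⌉ + 1 choices.
Summing over c: 2 + 3 + 5 + 6 + … + 180 + 182  (121 terms, c = 243, …, 363) = 11102
Check (closed form: nearest integer to p²/48 for even p, (p+3)²/48 for odd p): (727+3)²/48 = 730²/48 = 532900/48 ≈ 11102.08 → 11102

11102 triangles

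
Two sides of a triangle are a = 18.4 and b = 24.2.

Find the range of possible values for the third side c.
Triangle inequality: |a − b| < c < a + b
|a − b| = |18.4 − 24.2| = 5.8
a + b = 18.4 + 24.2 = 42.6

5.8 < c < 42.6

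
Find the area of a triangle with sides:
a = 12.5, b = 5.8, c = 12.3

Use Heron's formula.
s = (12.5 + 5.8 + 12.3)/2 = 30.6/2 = 15.3
s − a = 2.8, s − b = 9.5, s − c = 3
s(s−a)(s−b)(s−c) = 15.3·2.8·9.5·3 ≈ 1220.94
Area = √1220.94 ≈ 34.942

Area = 34.94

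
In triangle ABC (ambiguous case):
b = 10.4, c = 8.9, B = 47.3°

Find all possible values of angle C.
b/sin(B) = c/sin(C)  ⇒  sin(C) = c·sin(B)/b = 8.9·sin(47.3°)/10.4
sin(47.3°) ≈ 0.734915
sin(C) ≈ 8.9·0.734915/10.4 ≈ 6.54074/10.4 ≈ 0.628917
Candidate 1: C₁ = arcsin(0.628917) ≈ 38.9703°  →  A = 180° − 47.3° − 38.9703° ≈ 93.7297° > 0, valid
Candidate 2: C₂ = 180° − C₁ ≈ 141.03°  →  A = 180° − 47.3° − 141.03° ≈ -8.3297° ≤ 0, not a valid triangle

C = 38.97° (one solution)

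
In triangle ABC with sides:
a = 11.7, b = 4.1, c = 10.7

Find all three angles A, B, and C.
Law of cosines for each angle (a² = 136.89, b² = 16.81, c² = 114.49):
cos(A) = (b² + c² − a²)/(2bc) = (16.81 + 114.49 − 136.89)/(2·4.1·10.7) = -5.59/87.74 ≈ -0.063711  ⇒  A ≈ 93.6528°
cos(B) = (a² + c² − b²)/(2ac) = (136.89 + 114.49 − 16.81)/(2·11.7·10.7) = 234.57/250.38 ≈ 0.936856  ⇒  B ≈ 20.4699°
cos(C) = (a² + b² − c²)/(2ab) = (136.89 + 16.81 − 114.49)/(2·11.7·4.1) = 39.21/95.94 ≈ 0.408693  ⇒  C ≈ 65.8772°
Check: A + B + C ≈ 180°

A = 93.65°, B = 20.47°, C = 65.88°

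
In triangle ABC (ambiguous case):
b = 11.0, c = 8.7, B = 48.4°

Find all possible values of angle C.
b/sin(B) = c/sin(C)  ⇒  sin(C) = c·sin(B)/b = 8.7·sin(48.4°)/11.0
sin(48.4°) ≈ 0.747798
sin(C) ≈ 8.7·0.747798/11.0 ≈ 6.50584/11.0 ≈ 0.59144
Candidate 1: C₁ = arcsin(0.59144) ≈ 36.2593°  →  A = 180° − 48.4° − 36.2593° ≈ 95.3407° > 0, valid
Candidate 2: C₂ = 180° − C₁ ≈ 143.741°  →  A = 180° − 48.4° − 143.741° ≈ -12.1407° ≤ 0, not a valid triangle

C = 36.26° (one solution)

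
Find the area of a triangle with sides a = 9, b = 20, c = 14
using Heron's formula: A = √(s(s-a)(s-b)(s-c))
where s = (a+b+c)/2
s = (9 + 20 + 14)/2 = 43/2 = 21.5
s − a = 12.5, s − b = 1.5, s − c = 7.5
s(s−a)(s−b)(s−c) = 21.5·12.5·1.5·7.5 = 3023.4375
Area = √3023.4375 ≈ 54.9858

s = 21.5, Area = 54.99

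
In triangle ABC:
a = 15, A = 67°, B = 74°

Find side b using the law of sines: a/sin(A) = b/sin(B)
a/sin(A) = b/sin(B)  ⇒  b = a·sin(B)/sin(A) = 15·sin(74°)/sin(67°)
sin(74°) ≈ 0.961262, sin(67°) ≈ 0.920505
b ≈ 15·0.961262/0.920505 ≈ 14.4189/0.920505 ≈ 15.6641

b = 15.66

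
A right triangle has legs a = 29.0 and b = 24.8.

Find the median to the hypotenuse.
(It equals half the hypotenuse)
Hypotenuse c = √(a² + b²) = √(841 + 615.04) = √1456.04 ≈ 38.1581
Median to hypotenuse = c/2 ≈ 38.1581/2 ≈ 19.079

Median = 19.08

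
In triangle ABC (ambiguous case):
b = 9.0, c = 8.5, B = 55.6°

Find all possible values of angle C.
b/sin(B) = c/sin(C)  ⇒  sin(C) = c·sin(B)/b = 8.5·sin(55.6°)/9.0
sin(55.6°) ≈ 0.825113
sin(C) ≈ 8.5·0.825113/9.0 ≈ 7.01346/9.0 ≈ 0.779274
Candidate 1: C₁ = arcsin(0.779274) ≈ 51.1941°  →  A = 180° − 55.6° − 51.1941° ≈ 73.2059° > 0, valid
Candidate 2: C₂ = 180° − C₁ ≈ 128.806°  →  A = 180° − 55.6° − 128.806° ≈ -4.4059° ≤ 0, not a valid triangle

C = 51.19° (one solution)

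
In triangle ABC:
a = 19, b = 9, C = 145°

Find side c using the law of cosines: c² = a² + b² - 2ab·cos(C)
c² = 19² + 9² − 2·19·9·cos(145°)
cos(145°) ≈ -0.819152
c² ≈ 361 + 81 − 342·(-0.819152) ≈ 442 + 280.15 ≈ 722.15
c ≈ √722.15 ≈ 26.8728

c = 26.87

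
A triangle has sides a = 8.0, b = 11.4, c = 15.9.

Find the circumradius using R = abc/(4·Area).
First find the area with Heron's formula.
s = (8.0 + 11.4 + 15.9)/2 = 17.65
Area = √(s(s−a)(s−b)(s−c)) = √(17.65·9.65·6.25·1.75) ≈ √1862.9 ≈ 43.1614
abc = 8.0·11.4·15.9 = 1450.08
R = abc/(4·Area) ≈ 1450.08/(4·43.1614) = 1450.08/172.645 ≈ 8.39918

R = 8.399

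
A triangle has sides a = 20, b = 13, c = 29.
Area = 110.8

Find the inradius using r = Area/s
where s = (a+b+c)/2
s = (20 + 13 + 29)/2 = 62/2 = 31
r = Area/s = 110.8/31 ≈ 3.57419

r = 3.574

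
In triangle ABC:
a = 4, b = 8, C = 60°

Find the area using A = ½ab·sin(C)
A = ½·a·b·sin(C) = ½·4·8·sin(60°)
sin(60°) ≈ 0.866025
A ≈ ½·32·0.866025 = 16·0.866025 ≈ 13.8564

Area = 13.86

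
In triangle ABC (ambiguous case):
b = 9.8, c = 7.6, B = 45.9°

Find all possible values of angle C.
b/sin(B) = c/sin(C)  ⇒  sin(C) = c·sin(B)/b = 7.6·sin(45.9°)/9.8
sin(45.9°) ≈ 0.718126
sin(C) ≈ 7.6·0.718126/9.8 ≈ 5.45776/9.8 ≈ 0.556914
Candidate 1: C₁ = arcsin(0.556914) ≈ 33.8427°  →  A = 180° − 45.9° − 33.8427° ≈ 100.257° > 0, valid
Candidate 2: C₂ = 180° − C₁ ≈ 146.157°  →  A = 180° − 45.9° − 146.157° ≈ -12.0573° ≤ 0, not a valid triangle

C = 33.84° (one solution)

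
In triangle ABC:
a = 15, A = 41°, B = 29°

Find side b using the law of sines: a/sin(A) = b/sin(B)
a/sin(A) = b/sin(B)  ⇒  b = a·sin(B)/sin(A) = 15·sin(29°)/sin(41°)
sin(29°) ≈ 0.48481, sin(41°) ≈ 0.656059
b ≈ 15·0.48481/0.656059 ≈ 7.27214/0.656059 ≈ 11.0846

b = 11.08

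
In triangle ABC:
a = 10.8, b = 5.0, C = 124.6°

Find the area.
Two sides and the included angle (SAS): A = ½·a·b·sin(C) = ½·10.8·5.0·sin(124.6°)
sin(124.6°) ≈ 0.823136
A ≈ ½·54·0.823136 = 27·0.823136 ≈ 22.2247

Area = 22.22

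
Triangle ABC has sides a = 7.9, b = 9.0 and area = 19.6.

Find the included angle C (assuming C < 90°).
Area = ½·a·b·sin(C)  ⇒  sin(C) = 2·Area/(a·b) = 2·19.6/(7.9·9.0) = 39.2/71.1 ≈ 0.551336
C = arcsin(0.551336) ≈ 33.4587° (taking the acute solution since C < 90°)

C = 33.46°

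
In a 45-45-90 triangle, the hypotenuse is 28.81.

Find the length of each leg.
In a 45-45-90 triangle hypotenuse = leg·√2, so leg = hypotenuse/√2.
Leg = 28.81/√2 ≈ 28.81/1.41421 ≈ 20.3717

Each leg = 20.37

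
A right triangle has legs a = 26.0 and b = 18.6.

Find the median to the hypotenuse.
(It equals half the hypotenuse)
Hypotenuse c = √(a² + b²) = √(676 + 345.96) = √1021.96 ≈ 31.9681
Median to hypotenuse = c/2 ≈ 31.9681/2 ≈ 15.9841

Median = 15.98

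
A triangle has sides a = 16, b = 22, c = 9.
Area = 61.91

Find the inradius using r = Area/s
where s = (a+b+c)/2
s = (16 + 22 + 9)/2 = 47/2 = 23.5
r = Area/s = 61.91/23.5 ≈ 2.63447

r = 2.634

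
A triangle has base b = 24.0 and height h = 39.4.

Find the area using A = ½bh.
A = ½·b·h = ½·24.0·39.4 = ½·945.6 = 472.8

Area = 472.8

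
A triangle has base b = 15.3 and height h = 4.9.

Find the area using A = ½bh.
A = ½·b·h = ½·15.3·4.9 = ½·74.97 = 37.485

Area = 37.485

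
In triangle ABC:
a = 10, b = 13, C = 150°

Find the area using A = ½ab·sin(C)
A = ½·a·b·sin(C) = ½·10·13·sin(150°)
sin(150°) ≈ 0.5
A ≈ ½·130·0.5 = 65·0.5 ≈ 32.5

Area = 32.5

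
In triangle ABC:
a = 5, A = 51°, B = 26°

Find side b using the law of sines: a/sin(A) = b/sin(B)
a/sin(A) = b/sin(B)  ⇒  b = a·sin(B)/sin(A) = 5·sin(26°)/sin(51°)
sin(26°) ≈ 0.438371, sin(51°) ≈ 0.777146
b ≈ 5·0.438371/0.777146 ≈ 2.19186/0.777146 ≈ 2.82039

b = 2.82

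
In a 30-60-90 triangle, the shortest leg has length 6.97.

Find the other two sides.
In a 30-60-90 triangle the sides are in ratio 1 : √3 : 2 (short leg : long leg : hypotenuse).
Long leg = 6.97·√3 ≈ 6.97·1.73205 ≈ 12.0724
Hypotenuse = 2·6.97 = 13.94

Long leg = 6.97√3 = 12.07, Hypotenuse = 13.94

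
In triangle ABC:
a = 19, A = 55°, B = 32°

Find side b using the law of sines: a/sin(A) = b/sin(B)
a/sin(A) = b/sin(B)  ⇒  b = a·sin(B)/sin(A) = 19·sin(32°)/sin(55°)
sin(32°) ≈ 0.529919, sin(55°) ≈ 0.819152
b ≈ 19·0.529919/0.819152 ≈ 10.0685/0.819152 ≈ 12.2913

b = 12.29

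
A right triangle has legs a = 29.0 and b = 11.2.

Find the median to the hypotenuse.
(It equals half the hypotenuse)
Hypotenuse c = √(a² + b²) = √(841 + 125.44) = √966.44 ≈ 31.0876
Median to hypotenuse = c/2 ≈ 31.0876/2 ≈ 15.5438

Median = 15.54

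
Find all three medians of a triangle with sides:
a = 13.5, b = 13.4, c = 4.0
Median formula: m_a = ½√(2b² + 2c² − a²) (and cyclically). a² = 182.25, b² = 179.56, c² = 16.
m_a = ½√(2·179.56 + 2·16 − 182.25) = ½√208.87 ≈ ½·14.4523 ≈ 7.22617
m_b = ½√(2·182.25 + 2·16 − 179.56) = ½√216.94 ≈ ½·14.7289 ≈ 7.36444
m_c = ½√(2·182.25 + 2·179.56 − 16) = ½√707.62 ≈ ½·26.6011 ≈ 13.3006

m_a = 7.226, m_b = 7.364, m_c = 13.3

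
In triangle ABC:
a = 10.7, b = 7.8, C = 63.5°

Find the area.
Two sides and the included angle (SAS): A = ½·a·b·sin(C) = ½·10.7·7.8·sin(63.5°)
sin(63.5°) ≈ 0.894934
A ≈ ½·83.46·0.894934 = 41.73·0.894934 ≈ 37.3456

Area = 37.35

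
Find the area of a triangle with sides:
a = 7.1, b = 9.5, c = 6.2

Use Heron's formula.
s = (7.1 + 9.5 + 6.2)/2 = 22.8/2 = 11.4
s − a = 4.3, s − b = 1.9, s − c = 5.2
s(s−a)(s−b)(s−c) = 11.4·4.3·1.9·5.2 ≈ 484.318
Area = √484.318 ≈ 22.0072

Area = 22.01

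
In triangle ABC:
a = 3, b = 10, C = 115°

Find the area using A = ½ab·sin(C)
A = ½·a·b·sin(C) = ½·3·10·sin(115°)
sin(115°) ≈ 0.906308
A ≈ ½·30·0.906308 = 15·0.906308 ≈ 13.5946

Area = 13.59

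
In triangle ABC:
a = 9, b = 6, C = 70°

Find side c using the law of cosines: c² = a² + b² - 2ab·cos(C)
c² = 9² + 6² − 2·9·6·cos(70°)
cos(70°) ≈ 0.34202
c² ≈ 81 + 36 − 108·(0.34202) ≈ 117 − 36.9382 ≈ 80.0618
c ≈ √80.0618 ≈ 8.94773

c = 8.948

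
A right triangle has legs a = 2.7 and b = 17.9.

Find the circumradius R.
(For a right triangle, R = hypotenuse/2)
Hypotenuse c = √(a² + b²) = √(7.29 + 320.41) = √327.7 ≈ 18.1025
R = c/2 ≈ 18.1025/2 ≈ 9.05124

R = 9.051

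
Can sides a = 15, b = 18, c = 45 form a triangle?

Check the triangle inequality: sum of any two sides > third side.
a + b vs c: 15 + 18 = 33 ≤ 45  ✗
a + c vs b: 15 + 45 = 60 > 18  ✓
b + c vs a: 18 + 45 = 63 > 15  ✓

No: 15 + 18 = 33 is not > 45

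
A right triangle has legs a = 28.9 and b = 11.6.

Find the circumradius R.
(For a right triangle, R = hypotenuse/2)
Hypotenuse c = √(a² + b²) = √(835.21 + 134.56) = √969.77 ≈ 31.1411
R = c/2 ≈ 31.1411/2 ≈ 15.5706

R = 15.57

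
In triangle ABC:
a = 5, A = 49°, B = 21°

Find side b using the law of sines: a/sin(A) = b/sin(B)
a/sin(A) = b/sin(B)  ⇒  b = a·sin(B)/sin(A) = 5·sin(21°)/sin(49°)
sin(21°) ≈ 0.358368, sin(49°) ≈ 0.75471
b ≈ 5·0.358368/0.75471 ≈ 1.79184/0.75471 ≈ 2.37421

b = 2.374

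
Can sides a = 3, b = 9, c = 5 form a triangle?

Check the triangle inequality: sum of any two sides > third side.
a + b vs c: 3 + 9 = 12 > 5  ✓
a + c vs b: 3 + 5 = 8 ≤ 9  ✗
b + c vs a: 9 + 5 = 14 > 3  ✓

No: 3 + 5 = 8 is not > 9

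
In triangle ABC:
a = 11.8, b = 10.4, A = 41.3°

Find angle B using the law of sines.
a/sin(A) = b/sin(B)  ⇒  sin(B) = b·sin(A)/a = 10.4·sin(41.3°)/11.8
sin(41.3°) ≈ 0.660002
sin(B) ≈ 10.4·0.660002/11.8 ≈ 6.86402/11.8 ≈ 0.581696
B = arcsin(0.581696) ≈ 35.5699°
(Since b ≤ a we need B ≤ A, so the obtuse alternative 180° − 35.5699° ≈ 144.43° is rejected.)

B = 35.57°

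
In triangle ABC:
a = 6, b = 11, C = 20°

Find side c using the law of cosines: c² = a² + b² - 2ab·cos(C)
c² = 6² + 11² − 2·6·11·cos(20°)
cos(20°) ≈ 0.939693
c² ≈ 36 + 121 − 132·(0.939693) ≈ 157 − 124.039 ≈ 32.9606
c ≈ √32.9606 ≈ 5.74113

c = 5.741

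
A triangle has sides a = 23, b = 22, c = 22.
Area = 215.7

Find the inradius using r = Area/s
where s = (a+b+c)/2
s = (23 + 22 + 22)/2 = 67/2 = 33.5
r = Area/s = 215.7/33.5 ≈ 6.43881

r = 6.439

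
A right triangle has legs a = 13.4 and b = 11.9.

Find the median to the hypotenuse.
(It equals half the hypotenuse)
Hypotenuse c = √(a² + b²) = √(179.56 + 141.61) = √321.17 ≈ 17.9212
Median to hypotenuse = c/2 ≈ 17.9212/2 ≈ 8.96061

Median = 8.961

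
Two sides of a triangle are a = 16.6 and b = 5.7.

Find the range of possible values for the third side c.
Triangle inequality: |a − b| < c < a + b
|a − b| = |16.6 − 5.7| = 10.9
a + b = 16.6 + 5.7 = 22.3

10.9 < c < 22.3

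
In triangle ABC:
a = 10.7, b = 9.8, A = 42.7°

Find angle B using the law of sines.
a/sin(A) = b/sin(B)  ⇒  sin(B) = b·sin(A)/a = 9.8·sin(42.7°)/10.7
sin(42.7°) ≈ 0.67816
sin(B) ≈ 9.8·0.67816/10.7 ≈ 6.64596/10.7 ≈ 0.621118
B = arcsin(0.621118) ≈ 38.3978°
(Since b ≤ a we need B ≤ A, so the obtuse alternative 180° − 38.3978° ≈ 141.602° is rejected.)

B = 38.4°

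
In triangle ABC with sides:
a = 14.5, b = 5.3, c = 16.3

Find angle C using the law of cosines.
c² = a² + b² − 2ab·cos(C)  ⇒  cos(C) = (a² + b² − c²)/(2ab)
cos(C) = (14.5² + 5.3² − 16.3²)/(2·14.5·5.3) = (210.25 + 28.09 − 265.69)/153.7 = -27.35/153.7 ≈ -0.177944
C = arccos(-0.177944) ≈ 100.25°

C = 100.3°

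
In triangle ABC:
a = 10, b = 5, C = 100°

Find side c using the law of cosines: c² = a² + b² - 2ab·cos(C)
c² = 10² + 5² − 2·10·5·cos(100°)
cos(100°) ≈ -0.173648
c² ≈ 100 + 25 − 100·(-0.173648) ≈ 125 + 17.3648 ≈ 142.365
c ≈ √142.365 ≈ 11.9317

c = 11.93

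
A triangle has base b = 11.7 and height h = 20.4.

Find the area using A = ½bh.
A = ½·b·h = ½·11.7·20.4 = ½·238.68 = 119.34

Area = 119.34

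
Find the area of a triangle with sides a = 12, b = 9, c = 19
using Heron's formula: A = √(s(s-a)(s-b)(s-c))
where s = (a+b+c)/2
s = (12 + 9 + 19)/2 = 40/2 = 20
s − a = 8, s − b = 11, s − c = 1
s(s−a)(s−b)(s−c) = 20·8·11·1 = 1760
Area = √1760 ≈ 41.9524

s = 20.0, Area = 41.95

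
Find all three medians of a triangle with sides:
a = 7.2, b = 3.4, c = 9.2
Median formula: m_a = ½√(2b² + 2c² − a²) (and cyclically). a² = 51.84, b² = 11.56, c² = 84.64.
m_a = ½√(2·11.56 + 2·84.64 − 51.84) = ½√140.56 ≈ ½·11.8558 ≈ 5.9279
m_b = ½√(2·51.84 + 2·84.64 − 11.56) = ½√261.4 ≈ ½·16.1679 ≈ 8.08393
m_c = ½√(2·51.84 + 2·11.56 − 84.64) = ½√42.16 ≈ ½·6.49307 ≈ 3.24654

m_a = 5.928, m_b = 8.084, m_c = 3.247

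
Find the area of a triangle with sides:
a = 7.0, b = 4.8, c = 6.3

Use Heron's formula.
s = (7.0 + 4.8 + 6.3)/2 = 18.1/2 = 9.05
s − a = 2.05, s − b = 4.25, s − c = 2.75
s(s−a)(s−b)(s−c) = 9.05·2.05·4.25·2.75 ≈ 216.832
Area = √216.832 ≈ 14.7252

Area = 14.73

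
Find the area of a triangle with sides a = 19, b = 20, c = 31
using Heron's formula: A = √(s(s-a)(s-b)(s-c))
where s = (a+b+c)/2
s = (19 + 20 + 31)/2 = 70/2 = 35
s − a = 16, s − b = 15, s − c = 4
s(s−a)(s−b)(s−c) = 35·16·15·4 = 33600
Area = √33600 ≈ 183.303

s = 35.0, Area = 183.3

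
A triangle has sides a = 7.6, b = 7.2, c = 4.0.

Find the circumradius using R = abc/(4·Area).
First find the area with Heron's formula.
s = (7.6 + 7.2 + 4.0)/2 = 9.4
Area = √(s(s−a)(s−b)(s−c)) = √(9.4·1.8·2.2·5.4) ≈ √201.01 ≈ 14.1778
abc = 7.6·7.2·4.0 = 218.88
R = abc/(4·Area) ≈ 218.88/(4·14.1778) = 218.88/56.7111 ≈ 3.85956

R = 3.86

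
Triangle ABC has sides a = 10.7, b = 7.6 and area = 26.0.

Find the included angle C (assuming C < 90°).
Area = ½·a·b·sin(C)  ⇒  sin(C) = 2·Area/(a·b) = 2·26.0/(10.7·7.6) = 52/81.32 ≈ 0.639449
C = arcsin(0.639449) ≈ 39.7508° (taking the acute solution since C < 90°)

C = 39.75°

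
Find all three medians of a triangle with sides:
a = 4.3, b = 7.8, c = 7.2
Median formula: m_a = ½√(2b² + 2c² − a²) (and cyclically). a² = 18.49, b² = 60.84, c² = 51.84.
m_a = ½√(2·60.84 + 2·51.84 − 18.49) = ½√206.87 ≈ ½·14.383 ≈ 7.19149
m_b = ½√(2·18.49 + 2·51.84 − 60.84) = ½√79.82 ≈ ½·8.9342 ≈ 4.4671
m_c = ½√(2·18.49 + 2·60.84 − 51.84) = ½√106.82 ≈ ½·10.3354 ≈ 5.16769

m_a = 7.191, m_b = 4.467, m_c = 5.168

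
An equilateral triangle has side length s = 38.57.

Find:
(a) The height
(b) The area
(a) The height splits the triangle into two 30-60-90 halves: h = s·√3/2 = 38.57·1.73205/2 ≈ 66.8052/2 ≈ 33.4026
(b) Area = (√3/4)·s² = (√3/4)·38.57² = (√3/4)·1487.6449 ≈ 0.433013·1487.6449 ≈ 644.169

Height = 33.4, Area = 644.2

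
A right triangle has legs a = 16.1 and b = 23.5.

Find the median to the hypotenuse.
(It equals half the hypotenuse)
Hypotenuse c = √(a² + b²) = √(259.21 + 552.25) = √811.46 ≈ 28.4861
Median to hypotenuse = c/2 ≈ 28.4861/2 ≈ 14.2431

Median = 14.24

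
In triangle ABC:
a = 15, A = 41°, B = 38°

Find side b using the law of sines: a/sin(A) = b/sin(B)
a/sin(A) = b/sin(B)  ⇒  b = a·sin(B)/sin(A) = 15·sin(38°)/sin(41°)
sin(38°) ≈ 0.615661, sin(41°) ≈ 0.656059
b ≈ 15·0.615661/0.656059 ≈ 9.23492/0.656059 ≈ 14.0764

b = 14.08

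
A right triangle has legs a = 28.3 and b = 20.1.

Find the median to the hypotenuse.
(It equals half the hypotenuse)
Hypotenuse c = √(a² + b²) = √(800.89 + 404.01) = √1204.9 ≈ 34.7117
Median to hypotenuse = c/2 ≈ 34.7117/2 ≈ 17.3558

Median = 17.36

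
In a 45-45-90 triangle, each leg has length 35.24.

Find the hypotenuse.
In a 45-45-90 triangle the sides are in ratio 1 : 1 : √2, so hypotenuse = leg·√2.
Hypotenuse = 35.24·√2 ≈ 35.24·1.41421 ≈ 49.8369

Hypotenuse = 35.24√2 = 49.84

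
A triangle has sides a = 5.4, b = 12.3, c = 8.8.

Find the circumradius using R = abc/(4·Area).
First find the area with Heron's formula.
s = (5.4 + 12.3 + 8.8)/2 = 13.25
Area = √(s(s−a)(s−b)(s−c)) = √(13.25·7.85·0.95·4.45) ≈ √439.713 ≈ 20.9693
abc = 5.4·12.3·8.8 = 584.496
R = abc/(4·Area) ≈ 584.496/(4·20.9693) = 584.496/83.8773 ≈ 6.96846

R = 6.968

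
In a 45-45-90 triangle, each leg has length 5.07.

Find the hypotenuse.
In a 45-45-90 triangle the sides are in ratio 1 : 1 : √2, so hypotenuse = leg·√2.
Hypotenuse = 5.07·√2 ≈ 5.07·1.41421 ≈ 7.17006

Hypotenuse = 5.07√2 = 7.17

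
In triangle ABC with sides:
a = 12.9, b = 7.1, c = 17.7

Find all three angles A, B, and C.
Law of cosines for each angle (a² = 166.41, b² = 50.41, c² = 313.29):
cos(A) = (b² + c² − a²)/(2bc) = (50.41 + 313.29 − 166.41)/(2·7.1·17.7) = 197.29/251.34 ≈ 0.784953  ⇒  A ≈ 38.2837°
cos(B) = (a² + c² − b²)/(2ac) = (166.41 + 313.29 − 50.41)/(2·12.9·17.7) = 429.29/456.66 ≈ 0.940065  ⇒  B ≈ 19.9376°
cos(C) = (a² + b² − c²)/(2ab) = (166.41 + 50.41 − 313.29)/(2·12.9·7.1) = -96.47/183.18 ≈ -0.52664  ⇒  C ≈ 121.779°
Check: A + B + C ≈ 180°

A = 38.28°, B = 19.94°, C = 121.8°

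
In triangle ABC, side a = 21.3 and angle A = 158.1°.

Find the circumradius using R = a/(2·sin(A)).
R = a/(2·sin(A)) = 21.3/(2·sin(158.1°))
sin(158.1°) ≈ 0.372988
R ≈ 21.3/(2·0.372988) = 21.3/0.745976 ≈ 28.5532

R = 28.55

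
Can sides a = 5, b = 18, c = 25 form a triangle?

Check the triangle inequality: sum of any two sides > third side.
a + b vs c: 5 + 18 = 23 ≤ 25  ✗
a + c vs b: 5 + 25 = 30 > 18  ✓
b + c vs a: 18 + 25 = 43 > 5  ✓

No: 5 + 18 = 23 is not > 25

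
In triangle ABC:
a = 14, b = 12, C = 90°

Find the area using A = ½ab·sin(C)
A = ½·a·b·sin(C) = ½·14·12·sin(90°)
sin(90°) ≈ 1
A ≈ ½·168·1 = 84·1 ≈ 84

Area = 84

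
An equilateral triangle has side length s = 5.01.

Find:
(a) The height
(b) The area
(a) The height splits the triangle into two 30-60-90 halves: h = s·√3/2 = 5.01·1.73205/2 ≈ 8.67757/2 ≈ 4.33879
(b) Area = (√3/4)·s² = (√3/4)·5.01² = (√3/4)·25.1001 ≈ 0.433013·25.1001 ≈ 10.8687

Height = 4.339, Area = 10.87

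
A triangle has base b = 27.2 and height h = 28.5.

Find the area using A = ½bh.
A = ½·b·h = ½·27.2·28.5 = ½·775.2 = 387.6

Area = 387.6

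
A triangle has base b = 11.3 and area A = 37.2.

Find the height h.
A = ½·b·h  ⇒  h = 2A/b = 2·37.2/11.3 = 74.4/11.3 ≈ 6.58407

h = 6.584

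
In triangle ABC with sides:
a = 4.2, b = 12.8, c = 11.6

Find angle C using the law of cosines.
c² = a² + b² − 2ab·cos(C)  ⇒  cos(C) = (a² + b² − c²)/(2ab)
cos(C) = (4.2² + 12.8² − 11.6²)/(2·4.2·12.8) = (17.64 + 163.84 − 134.56)/107.52 = 46.92/107.52 ≈ 0.436384
C = arccos(0.436384) ≈ 64.1266°

C = 64.13°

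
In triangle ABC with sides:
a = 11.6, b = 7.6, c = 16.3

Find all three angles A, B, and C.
Law of cosines for each angle (a² = 134.56, b² = 57.76, c² = 265.69):
cos(A) = (b² + c² − a²)/(2bc) = (57.76 + 265.69 − 134.56)/(2·7.6·16.3) = 188.89/247.76 ≈ 0.762391  ⇒  A ≈ 40.3246°
cos(B) = (a² + c² − b²)/(2ac) = (134.56 + 265.69 − 57.76)/(2·11.6·16.3) = 342.49/378.16 ≈ 0.905675  ⇒  B ≈ 25.0857°
cos(C) = (a² + b² − c²)/(2ab) = (134.56 + 57.76 − 265.69)/(2·11.6·7.6) = -73.37/176.32 ≈ -0.416118  ⇒  C ≈ 114.59°
Check: A + B + C ≈ 180°

A = 40.32°, B = 25.09°, C = 114.6°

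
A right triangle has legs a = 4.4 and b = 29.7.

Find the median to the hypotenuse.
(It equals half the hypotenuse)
Hypotenuse c = √(a² + b²) = √(19.36 + 882.09) = √901.45 ≈ 30.0242
Median to hypotenuse = c/2 ≈ 30.0242/2 ≈ 15.0121

Median = 15.01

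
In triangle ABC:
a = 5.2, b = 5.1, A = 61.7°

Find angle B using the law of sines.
a/sin(A) = b/sin(B)  ⇒  sin(B) = b·sin(A)/a = 5.1·sin(61.7°)/5.2
sin(61.7°) ≈ 0.880477
sin(B) ≈ 5.1·0.880477/5.2 ≈ 4.49043/5.2 ≈ 0.863545
B = arcsin(0.863545) ≈ 59.717°
(Since b ≤ a we need B ≤ A, so the obtuse alternative 180° − 59.717° ≈ 120.283° is rejected.)

B = 59.72°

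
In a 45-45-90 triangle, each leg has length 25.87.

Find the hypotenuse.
In a 45-45-90 triangle the sides are in ratio 1 : 1 : √2, so hypotenuse = leg·√2.
Hypotenuse = 25.87·√2 ≈ 25.87·1.41421 ≈ 36.5857

Hypotenuse = 25.87√2 = 36.59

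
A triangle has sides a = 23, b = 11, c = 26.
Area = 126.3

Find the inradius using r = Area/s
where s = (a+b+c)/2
s = (23 + 11 + 26)/2 = 60/2 = 30
r = Area/s = 126.3/30 ≈ 4.21

r = 4.21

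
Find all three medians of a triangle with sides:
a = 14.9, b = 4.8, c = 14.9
Median formula: m_a = ½√(2b² + 2c² − a²) (and cyclically). a² = 222.01, b² = 23.04, c² = 222.01.
m_a = ½√(2·23.04 + 2·222.01 − 222.01) = ½√268.09 ≈ ½·16.3735 ≈ 8.18673
m_b = ½√(2·222.01 + 2·222.01 − 23.04) = ½√865 ≈ ½·29.4109 ≈ 14.7054
m_c = ½√(2·222.01 + 2·23.04 − 222.01) = ½√268.09 ≈ ½·16.3735 ≈ 8.18673

m_a = 8.187, m_b = 14.71, m_c = 8.187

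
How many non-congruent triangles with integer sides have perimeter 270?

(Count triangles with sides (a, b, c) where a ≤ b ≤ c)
Let a ≤ b ≤ c with a + b + c = 270. The only binding inequality is a + b > c, i.e. 270 − c > c, so c < 270/2; and c ≥ 270/3 since c is the largest side.
So 90 ≤ c ≤ 134. For each c, b runs from ⌈(270 − c)/2⌉ up to c (then a = 270 − b − c satisfies 1 ≤ a ≤ b automatically), giving c − ⌈(270 − c)/2⌉ + 1 choices.
Summing over c: 1 + 2 + 4 + 5 + … + 65 + 67  (45 terms, c = 90, …, 134) = 1519
Check (closed form: nearest integer to p²/48 for even p, (p+3)²/48 for odd p): 270²/48 = 72900/48 ≈ 1518.75 → 1519

1519 triangles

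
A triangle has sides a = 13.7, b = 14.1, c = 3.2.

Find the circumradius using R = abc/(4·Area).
First find the area with Heron's formula.
s = (13.7 + 14.1 + 3.2)/2 = 15.5
Area = √(s(s−a)(s−b)(s−c)) = √(15.5·1.8·1.4·12.3) ≈ √480.438 ≈ 21.9189
abc = 13.7·14.1·3.2 = 618.144
R = abc/(4·Area) ≈ 618.144/(4·21.9189) = 618.144/87.6756 ≈ 7.05036

R = 7.05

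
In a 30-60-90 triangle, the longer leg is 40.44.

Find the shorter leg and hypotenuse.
In a 30-60-90 triangle the sides are in ratio 1 : √3 : 2, so short leg = long leg/√3 and hypotenuse = 2·(short leg).
Short leg = 40.44/√3 ≈ 40.44/1.73205 ≈ 23.348
Hypotenuse = 2·23.348 ≈ 46.6961

Short leg = 23.35, Hypotenuse = 46.7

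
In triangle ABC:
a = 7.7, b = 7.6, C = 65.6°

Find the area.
Two sides and the included angle (SAS): A = ½·a·b·sin(C) = ½·7.7·7.6·sin(65.6°)
sin(65.6°) ≈ 0.910684
A ≈ ½·58.52·0.910684 = 29.26·0.910684 ≈ 26.6466

Area = 26.65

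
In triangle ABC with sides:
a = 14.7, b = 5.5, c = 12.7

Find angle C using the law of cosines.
c² = a² + b² − 2ab·cos(C)  ⇒  cos(C) = (a² + b² − c²)/(2ab)
cos(C) = (14.7² + 5.5² − 12.7²)/(2·14.7·5.5) = (216.09 + 30.25 − 161.29)/161.7 = 85.05/161.7 ≈ 0.525974
C = arccos(0.525974) ≈ 58.2662°

C = 58.27°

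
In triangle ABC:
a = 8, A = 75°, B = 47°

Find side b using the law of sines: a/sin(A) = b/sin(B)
a/sin(A) = b/sin(B)  ⇒  b = a·sin(B)/sin(A) = 8·sin(47°)/sin(75°)
sin(47°) ≈ 0.731354, sin(75°) ≈ 0.965926
b ≈ 8·0.731354/0.965926 ≈ 5.85083/0.965926 ≈ 6.05722

b = 6.057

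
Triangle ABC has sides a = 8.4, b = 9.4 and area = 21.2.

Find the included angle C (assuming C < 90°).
Area = ½·a·b·sin(C)  ⇒  sin(C) = 2·Area/(a·b) = 2·21.2/(8.4·9.4) = 42.4/78.96 ≈ 0.536981
C = arcsin(0.536981) ≈ 32.4783° (taking the acute solution since C < 90°)

C = 32.48°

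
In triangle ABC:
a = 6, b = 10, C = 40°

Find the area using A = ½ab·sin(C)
A = ½·a·b·sin(C) = ½·6·10·sin(40°)
sin(40°) ≈ 0.642788
A ≈ ½·60·0.642788 = 30·0.642788 ≈ 19.2836

Area = 19.28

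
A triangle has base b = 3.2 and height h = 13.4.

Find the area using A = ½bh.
A = ½·b·h = ½·3.2·13.4 = ½·42.88 = 21.44

Area = 21.44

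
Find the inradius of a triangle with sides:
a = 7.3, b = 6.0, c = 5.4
r = Area/s where s is the semi-perimeter.
s = (7.3 + 6.0 + 5.4)/2 = 18.7/2 = 9.35
Area = √(s(s−a)(s−b)(s−c)) = √(9.35·2.05·3.35·3.95) ≈ √253.634 ≈ 15.9259
r ≈ 15.9259/9.35 ≈ 1.7033

r = 1.703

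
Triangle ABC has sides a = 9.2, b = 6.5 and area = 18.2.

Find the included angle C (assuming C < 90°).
Area = ½·a·b·sin(C)  ⇒  sin(C) = 2·Area/(a·b) = 2·18.2/(9.2·6.5) = 36.4/59.8 ≈ 0.608696
C = arcsin(0.608696) ≈ 37.4952° (taking the acute solution since C < 90°)

C = 37.5°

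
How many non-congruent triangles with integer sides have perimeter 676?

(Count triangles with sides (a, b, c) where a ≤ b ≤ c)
Let a ≤ b ≤ c with a + b + c = 676. The only binding inequality is a + b > c, i.e. 676 − c > c, so c < 676/2; and c ≥ 676/3 since c is the largest side.
So 226 ≤ c ≤ 337. For each c, b runs from ⌈(676 − c)/2⌉ up to c (then a = 676 − b − c satisfies 1 ≤ a ≤ b automatically), giving c − ⌈(676 − c)/2⌉ + 1 choices.
Summing over c: 2 + 3 + 5 + 6 + … + 167 + 168  (112 terms, c = 226, …, 337) = 9520
Check (closed form: nearest integer to p²/48 for even p, (p+3)²/48 for odd p): 676²/48 = 456976/48 ≈ 9520.33 → 9520

9520 triangles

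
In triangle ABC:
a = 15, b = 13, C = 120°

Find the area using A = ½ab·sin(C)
A = ½·a·b·sin(C) = ½·15·13·sin(120°)
sin(120°) ≈ 0.866025
A ≈ ½·195·0.866025 = 97.5·0.866025 ≈ 84.4375

Area = 84.44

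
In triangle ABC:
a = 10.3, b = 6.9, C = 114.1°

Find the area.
Two sides and the included angle (SAS): A = ½·a·b·sin(C) = ½·10.3·6.9·sin(114.1°)
sin(114.1°) ≈ 0.912834
A ≈ ½·71.07·0.912834 = 35.535·0.912834 ≈ 32.4376

Area = 32.44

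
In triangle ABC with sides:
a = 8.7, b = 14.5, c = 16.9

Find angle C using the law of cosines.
c² = a² + b² − 2ab·cos(C)  ⇒  cos(C) = (a² + b² − c²)/(2ab)
cos(C) = (8.7² + 14.5² − 16.9²)/(2·8.7·14.5) = (75.69 + 210.25 − 285.61)/252.3 = 0.33/252.3 ≈ 0.00130797
C = arccos(0.00130797) ≈ 89.9251°

C = 89.93°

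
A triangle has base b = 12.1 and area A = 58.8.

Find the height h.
A = ½·b·h  ⇒  h = 2A/b = 2·58.8/12.1 = 117.6/12.1 ≈ 9.71901

h = 9.719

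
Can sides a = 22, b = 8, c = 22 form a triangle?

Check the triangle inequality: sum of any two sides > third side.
a + b vs c: 22 + 8 = 30 > 22  ✓
a + c vs b: 22 + 22 = 44 > 8  ✓
b + c vs a: 8 + 22 = 30 > 22  ✓

Yes, triangle inequality satisfied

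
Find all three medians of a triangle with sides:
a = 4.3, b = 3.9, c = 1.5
Median formula: m_a = ½√(2b² + 2c² − a²) (and cyclically). a² = 18.49, b² = 15.21, c² = 2.25.
m_a = ½√(2·15.21 + 2·2.25 − 18.49) = ½√16.43 ≈ ½·4.05339 ≈ 2.0267
m_b = ½√(2·18.49 + 2·2.25 − 15.21) = ½√26.27 ≈ ½·5.12543 ≈ 2.56271
m_c = ½√(2·18.49 + 2·15.21 − 2.25) = ½√65.15 ≈ ½·8.07155 ≈ 4.03578

m_a = 2.027, m_b = 2.563, m_c = 4.036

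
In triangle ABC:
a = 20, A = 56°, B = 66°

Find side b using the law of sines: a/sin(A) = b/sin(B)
a/sin(A) = b/sin(B)  ⇒  b = a·sin(B)/sin(A) = 20·sin(66°)/sin(56°)
sin(66°) ≈ 0.913545, sin(56°) ≈ 0.829038
b ≈ 20·0.913545/0.829038 ≈ 18.2709/0.829038 ≈ 22.0387

b = 22.04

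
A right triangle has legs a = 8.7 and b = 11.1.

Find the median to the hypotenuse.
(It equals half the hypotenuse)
Hypotenuse c = √(a² + b²) = √(75.69 + 123.21) = √198.9 ≈ 14.1032
Median to hypotenuse = c/2 ≈ 14.1032/2 ≈ 7.0516

Median = 7.052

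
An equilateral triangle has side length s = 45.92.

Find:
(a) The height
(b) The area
(a) The height splits the triangle into two 30-60-90 halves: h = s·√3/2 = 45.92·1.73205/2 ≈ 79.5358/2 ≈ 39.7679
(b) Area = (√3/4)·s² = (√3/4)·45.92² = (√3/4)·2108.6464 ≈ 0.433013·2108.6464 ≈ 913.071

Height = 39.77, Area = 913.1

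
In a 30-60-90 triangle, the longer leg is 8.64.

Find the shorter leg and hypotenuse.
In a 30-60-90 triangle the sides are in ratio 1 : √3 : 2, so short leg = long leg/√3 and hypotenuse = 2·(short leg).
Short leg = 8.64/√3 ≈ 8.64/1.73205 ≈ 4.98831
Hypotenuse = 2·4.98831 ≈ 9.97661

Short leg = 4.988, Hypotenuse = 9.977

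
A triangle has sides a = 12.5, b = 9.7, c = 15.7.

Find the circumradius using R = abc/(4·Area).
First find the area with Heron's formula.
s = (12.5 + 9.7 + 15.7)/2 = 18.95
Area = √(s(s−a)(s−b)(s−c)) = √(18.95·6.45·9.25·3.25) ≈ √3674.46 ≈ 60.6174
abc = 12.5·9.7·15.7 = 1903.625
R = abc/(4·Area) ≈ 1903.625/(4·60.6174) = 1903.625/242.469 ≈ 7.85099

R = 7.851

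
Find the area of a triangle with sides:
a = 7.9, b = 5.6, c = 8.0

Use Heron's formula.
s = (7.9 + 5.6 + 8.0)/2 = 21.5/2 = 10.75
s − a = 2.85, s − b = 5.15, s − c = 2.75
s(s−a)(s−b)(s−c) = 10.75·2.85·5.15·2.75 ≈ 433.904
Area = √433.904 ≈ 20.8304

Area = 20.83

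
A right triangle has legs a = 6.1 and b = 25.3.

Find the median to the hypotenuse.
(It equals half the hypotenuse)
Hypotenuse c = √(a² + b²) = √(37.21 + 640.09) = √677.3 ≈ 26.025
Median to hypotenuse = c/2 ≈ 26.025/2 ≈ 13.0125

Median = 13.01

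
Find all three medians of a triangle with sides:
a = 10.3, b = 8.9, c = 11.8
Median formula: m_a = ½√(2b² + 2c² − a²) (and cyclically). a² = 106.09, b² = 79.21, c² = 139.24.
m_a = ½√(2·79.21 + 2·139.24 − 106.09) = ½√330.81 ≈ ½·18.1882 ≈ 9.09409
m_b = ½√(2·106.09 + 2·139.24 − 79.21) = ½√411.45 ≈ ½·20.2842 ≈ 10.1421
m_c = ½√(2·106.09 + 2·79.21 − 139.24) = ½√231.36 ≈ ½·15.2105 ≈ 7.60526

m_a = 9.094, m_b = 10.14, m_c = 7.605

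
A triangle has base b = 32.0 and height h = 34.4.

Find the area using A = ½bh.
A = ½·b·h = ½·32.0·34.4 = ½·1100.8 = 550.4

Area = 550.4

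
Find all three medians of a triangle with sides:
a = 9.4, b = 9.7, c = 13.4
Median formula: m_a = ½√(2b² + 2c² − a²) (and cyclically). a² = 88.36, b² = 94.09, c² = 179.56.
m_a = ½√(2·94.09 + 2·179.56 − 88.36) = ½√458.94 ≈ ½·21.4229 ≈ 10.7114
m_b = ½√(2·88.36 + 2·179.56 − 94.09) = ½√441.75 ≈ ½·21.0178 ≈ 10.5089
m_c = ½√(2·88.36 + 2·94.09 − 179.56) = ½√185.34 ≈ ½·13.614 ≈ 6.80698

m_a = 10.71, m_b = 10.51, m_c = 6.807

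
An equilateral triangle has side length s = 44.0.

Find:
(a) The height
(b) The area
(a) The height splits the triangle into two 30-60-90 halves: h = s·√3/2 = 44.0·1.73205/2 ≈ 76.2102/2 ≈ 38.1051
(b) Area = (√3/4)·s² = (√3/4)·44.0² = (√3/4)·1936 ≈ 0.433013·1936 ≈ 838.313

Height = 38.11, Area = 838.3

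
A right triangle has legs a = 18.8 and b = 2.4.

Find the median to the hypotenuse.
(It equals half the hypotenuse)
Hypotenuse c = √(a² + b²) = √(353.44 + 5.76) = √359.2 ≈ 18.9526
Median to hypotenuse = c/2 ≈ 18.9526/2 ≈ 9.47629

Median = 9.476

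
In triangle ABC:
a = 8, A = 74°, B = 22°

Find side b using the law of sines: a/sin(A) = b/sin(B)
a/sin(A) = b/sin(B)  ⇒  b = a·sin(B)/sin(A) = 8·sin(22°)/sin(74°)
sin(22°) ≈ 0.374607, sin(74°) ≈ 0.961262
b ≈ 8·0.374607/0.961262 ≈ 2.99685/0.961262 ≈ 3.11762

b = 3.118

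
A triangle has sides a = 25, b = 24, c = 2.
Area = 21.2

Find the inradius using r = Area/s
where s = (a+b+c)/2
s = (25 + 24 + 2)/2 = 51/2 = 25.5
r = Area/s = 21.2/25.5 ≈ 0.831373

r = 0.8314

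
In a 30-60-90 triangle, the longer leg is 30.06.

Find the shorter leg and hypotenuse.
In a 30-60-90 triangle the sides are in ratio 1 : √3 : 2, so short leg = long leg/√3 and hypotenuse = 2·(short leg).
Short leg = 30.06/√3 ≈ 30.06/1.73205 ≈ 17.3551
Hypotenuse = 2·17.3551 ≈ 34.7103

Short leg = 17.36, Hypotenuse = 34.71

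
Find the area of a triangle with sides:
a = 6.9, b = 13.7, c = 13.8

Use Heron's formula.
s = (6.9 + 13.7 + 13.8)/2 = 34.4/2 = 17.2
s − a = 10.3, s − b = 3.5, s − c = 3.4
s(s−a)(s−b)(s−c) = 17.2·10.3·3.5·3.4 ≈ 2108.2
Area = √2108.2 ≈ 45.9152

Area = 45.92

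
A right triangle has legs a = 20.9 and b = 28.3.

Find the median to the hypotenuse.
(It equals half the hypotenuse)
Hypotenuse c = √(a² + b²) = √(436.81 + 800.89) = √1237.7 ≈ 35.181
Median to hypotenuse = c/2 ≈ 35.181/2 ≈ 17.5905

Median = 17.59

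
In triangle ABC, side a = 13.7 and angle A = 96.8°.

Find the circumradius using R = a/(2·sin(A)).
R = a/(2·sin(A)) = 13.7/(2·sin(96.8°))
sin(96.8°) ≈ 0.992966
R ≈ 13.7/(2·0.992966) = 13.7/1.98593 ≈ 6.89853

R = 6.899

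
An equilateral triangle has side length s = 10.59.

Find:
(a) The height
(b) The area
(a) The height splits the triangle into two 30-60-90 halves: h = s·√3/2 = 10.59·1.73205/2 ≈ 18.3424/2 ≈ 9.17121
(b) Area = (√3/4)·s² = (√3/4)·10.59² = (√3/4)·112.1481 ≈ 0.433013·112.1481 ≈ 48.5616

Height = 9.171, Area = 48.56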